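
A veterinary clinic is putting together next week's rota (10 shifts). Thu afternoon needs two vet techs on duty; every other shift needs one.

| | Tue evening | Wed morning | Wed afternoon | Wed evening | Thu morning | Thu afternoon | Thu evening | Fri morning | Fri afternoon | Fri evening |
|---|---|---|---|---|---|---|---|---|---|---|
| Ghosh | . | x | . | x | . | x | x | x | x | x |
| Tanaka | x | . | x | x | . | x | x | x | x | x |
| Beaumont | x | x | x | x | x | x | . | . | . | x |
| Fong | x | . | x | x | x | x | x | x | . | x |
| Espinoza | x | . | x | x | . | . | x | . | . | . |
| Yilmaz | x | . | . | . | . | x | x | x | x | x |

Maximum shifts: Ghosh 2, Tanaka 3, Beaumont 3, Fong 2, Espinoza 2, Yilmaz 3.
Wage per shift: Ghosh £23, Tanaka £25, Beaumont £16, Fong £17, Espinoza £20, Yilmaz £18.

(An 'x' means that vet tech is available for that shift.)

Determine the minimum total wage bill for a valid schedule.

Picking the cheapest available vet tech for each shift independently would cost £181, but that ignores the shift limits.
An optimal schedule: Tue evening→Fong, Wed morning→Beaumont, Wed afternoon→Beaumont, Wed evening→Espinoza, Thu morning→Beaumont, Thu afternoon→Yilmaz+Ghosh, Thu evening→Espinoza, Fri morning→Fong, Fri afternoon→Yilmaz, Fri evening→Yilmaz.
Total: 17 + 16 + 16 + 20 + 16 + 18 + 23 + 20 + 17 + 18 + 18 = £199.

£199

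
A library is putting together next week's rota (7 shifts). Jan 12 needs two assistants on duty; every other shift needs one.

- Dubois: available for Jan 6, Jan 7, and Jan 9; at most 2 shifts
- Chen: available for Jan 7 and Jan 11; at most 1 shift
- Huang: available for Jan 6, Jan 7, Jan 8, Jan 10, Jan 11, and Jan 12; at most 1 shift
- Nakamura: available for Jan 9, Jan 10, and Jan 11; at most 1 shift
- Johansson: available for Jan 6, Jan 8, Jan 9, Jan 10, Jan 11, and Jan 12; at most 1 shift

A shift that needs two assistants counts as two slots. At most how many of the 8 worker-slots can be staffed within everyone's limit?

Total capacity across all assistants is 2+1+1+1+1 = 6, and 8 slots are needed, so at most 6 can be filled.
An assignment achieving 6: Jan 6→Dubois, Jan 7→Dubois, Jan 8→Huang, Jan 9→Nakamura, Jan 11→Chen, Jan 12→Johansson.
Loads: Dubois 2/2, Chen 1/1, Huang 1/1, Nakamura 1/1, Johansson 1/1.

6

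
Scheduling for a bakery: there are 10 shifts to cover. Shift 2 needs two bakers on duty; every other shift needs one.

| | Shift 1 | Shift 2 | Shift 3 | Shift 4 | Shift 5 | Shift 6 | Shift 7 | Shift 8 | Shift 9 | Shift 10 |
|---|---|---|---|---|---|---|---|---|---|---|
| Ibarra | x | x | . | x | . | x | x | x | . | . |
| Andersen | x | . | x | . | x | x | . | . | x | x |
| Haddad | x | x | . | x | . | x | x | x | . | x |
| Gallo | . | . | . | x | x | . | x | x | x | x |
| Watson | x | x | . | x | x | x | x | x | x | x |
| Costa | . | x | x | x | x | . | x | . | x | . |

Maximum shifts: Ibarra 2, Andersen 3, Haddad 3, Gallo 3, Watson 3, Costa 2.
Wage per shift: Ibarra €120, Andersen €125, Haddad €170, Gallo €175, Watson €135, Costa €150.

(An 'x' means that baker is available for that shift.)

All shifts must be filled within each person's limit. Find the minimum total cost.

€1490

Picking the cheapest available baker for each shift independently would cost €1355, but that ignores the shift limits.
An optimal schedule: Shift 1→Ibarra, Shift 2→Costa+Haddad, Shift 3→Andersen, Shift 4→Watson, Shift 5→Andersen, Shift 6→Ibarra, Shift 7→Costa, Shift 8→Watson, Shift 9→Andersen, Shift 10→Watson.
Total: 120 + 150 + 170 + 125 + 135 + 125 + 120 + 150 + 135 + 125 + 135 = €1490.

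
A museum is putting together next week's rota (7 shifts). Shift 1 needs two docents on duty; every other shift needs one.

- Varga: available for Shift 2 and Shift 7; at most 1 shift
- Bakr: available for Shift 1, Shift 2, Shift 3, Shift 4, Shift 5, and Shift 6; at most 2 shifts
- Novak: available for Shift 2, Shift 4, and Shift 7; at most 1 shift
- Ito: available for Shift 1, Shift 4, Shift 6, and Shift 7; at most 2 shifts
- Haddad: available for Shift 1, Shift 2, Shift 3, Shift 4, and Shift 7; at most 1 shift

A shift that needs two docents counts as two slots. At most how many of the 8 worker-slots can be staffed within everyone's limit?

Total capacity across all docents is 1+2+1+2+1 = 7, and 8 slots are needed, so at most 7 can be filled.
An assignment achieving 7: Shift 1→Ito+Haddad, Shift 2→Varga, Shift 3→Bakr, Shift 4→Novak, Shift 5→Bakr, Shift 6→Ito.
Loads: Varga 1/1, Bakr 2/2, Novak 1/1, Ito 2/2, Haddad 1/1.

7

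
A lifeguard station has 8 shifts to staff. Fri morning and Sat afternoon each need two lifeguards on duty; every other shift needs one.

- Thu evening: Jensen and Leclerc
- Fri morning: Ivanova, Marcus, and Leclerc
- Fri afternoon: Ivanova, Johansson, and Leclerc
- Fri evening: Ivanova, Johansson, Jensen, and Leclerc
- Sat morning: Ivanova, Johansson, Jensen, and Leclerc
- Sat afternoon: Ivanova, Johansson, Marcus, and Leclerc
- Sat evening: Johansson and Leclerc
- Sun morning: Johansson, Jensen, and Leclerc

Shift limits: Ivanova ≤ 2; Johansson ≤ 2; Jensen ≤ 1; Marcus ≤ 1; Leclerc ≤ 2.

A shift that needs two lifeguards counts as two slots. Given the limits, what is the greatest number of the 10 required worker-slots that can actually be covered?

Total capacity across all lifeguards is 2+2+1+1+2 = 8, and 10 slots are needed, so at most 8 can be filled.
An assignment achieving 8: Thu evening→Jensen, Fri morning→Ivanova+Marcus, Fri afternoon→Ivanova, Fri evening→Leclerc, Sat morning→Leclerc, Sat evening→Johansson, Sun morning→Johansson.
Loads: Ivanova 2/2, Johansson 2/2, Jensen 1/1, Marcus 1/1, Leclerc 2/2.

8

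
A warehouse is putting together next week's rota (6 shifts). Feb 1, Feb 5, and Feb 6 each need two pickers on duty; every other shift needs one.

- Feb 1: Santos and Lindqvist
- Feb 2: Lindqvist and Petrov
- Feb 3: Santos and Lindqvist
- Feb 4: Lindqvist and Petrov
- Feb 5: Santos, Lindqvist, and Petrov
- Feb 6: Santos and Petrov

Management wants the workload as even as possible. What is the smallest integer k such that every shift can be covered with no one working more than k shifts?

With 3 pickers and 9 worker-slots to fill, someone must work at least ⌈9/3⌉ = 3 shifts, so k ≥ 3.
k = 3 works: Feb 1→Santos+Lindqvist, Feb 2→Lindqvist, Feb 3→Santos, Feb 4→Petrov, Feb 5→Lindqvist+Petrov, Feb 6→Santos+Petrov.
Loads: Santos 3, Lindqvist 3, Petrov 3 — all ≤ 3.

3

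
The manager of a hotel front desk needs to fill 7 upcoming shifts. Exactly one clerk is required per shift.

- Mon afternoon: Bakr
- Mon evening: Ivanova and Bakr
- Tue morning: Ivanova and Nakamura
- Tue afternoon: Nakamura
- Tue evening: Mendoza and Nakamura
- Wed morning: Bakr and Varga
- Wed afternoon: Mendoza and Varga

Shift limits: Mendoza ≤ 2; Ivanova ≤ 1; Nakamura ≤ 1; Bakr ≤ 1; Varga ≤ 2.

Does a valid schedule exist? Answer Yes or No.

Total capacity is 7 and 7 slots are needed, so capacity alone doesn't rule it out.
Shifts {Mon afternoon, Mon evening, Tue morning, Tue afternoon} need 4 worker-slots in total, but the clerks available for any of those shifts (Ivanova, Nakamura, and Bakr) can supply at most 3 among them. So no valid schedule exists.

No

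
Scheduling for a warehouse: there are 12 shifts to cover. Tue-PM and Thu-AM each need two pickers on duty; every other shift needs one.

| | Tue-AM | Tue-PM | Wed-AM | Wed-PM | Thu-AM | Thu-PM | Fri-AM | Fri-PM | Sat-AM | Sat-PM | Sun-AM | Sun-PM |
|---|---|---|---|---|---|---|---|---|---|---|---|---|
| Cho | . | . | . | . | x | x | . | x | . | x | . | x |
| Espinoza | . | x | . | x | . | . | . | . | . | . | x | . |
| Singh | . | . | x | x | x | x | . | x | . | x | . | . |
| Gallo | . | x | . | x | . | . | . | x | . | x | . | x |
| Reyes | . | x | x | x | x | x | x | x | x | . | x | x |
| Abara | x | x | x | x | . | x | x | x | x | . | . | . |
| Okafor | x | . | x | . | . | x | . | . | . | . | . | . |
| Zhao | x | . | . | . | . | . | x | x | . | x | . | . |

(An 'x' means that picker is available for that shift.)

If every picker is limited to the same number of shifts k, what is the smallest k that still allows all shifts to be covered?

2

With 8 pickers and 14 worker-slots to fill, someone must work at least ⌈14/8⌉ = 2 shifts, so k ≥ 2.
k = 2 works: Tue-AM→Abara, Tue-PM→Gallo+Abara, Wed-AM→Singh, Wed-PM→Espinoza, Thu-AM→Cho+Singh, Thu-PM→Okafor, Fri-AM→Reyes, Fri-PM→Zhao, Sat-AM→Reyes, Sat-PM→Gallo, Sun-AM→Espinoza, Sun-PM→Cho.
Loads: Cho 2, Espinoza 2, Singh 2, Gallo 2, Reyes 2, Abara 2, Okafor 1, Zhao 1 — all ≤ 2.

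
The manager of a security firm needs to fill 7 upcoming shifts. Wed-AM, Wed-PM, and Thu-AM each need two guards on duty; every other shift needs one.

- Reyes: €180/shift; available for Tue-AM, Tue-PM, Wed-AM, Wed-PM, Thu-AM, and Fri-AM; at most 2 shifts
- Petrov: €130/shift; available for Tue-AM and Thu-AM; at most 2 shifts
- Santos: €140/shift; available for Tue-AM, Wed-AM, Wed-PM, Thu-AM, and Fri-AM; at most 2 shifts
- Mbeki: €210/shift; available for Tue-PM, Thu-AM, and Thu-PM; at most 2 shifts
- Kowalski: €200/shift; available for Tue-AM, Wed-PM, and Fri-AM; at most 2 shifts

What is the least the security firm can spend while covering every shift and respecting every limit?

Wed-AM can only be covered by Reyes and Santos, so that assignment is forced.
Thu-PM can only be covered by Mbeki, so that assignment is forced.
Picking the cheapest available guard for each shift independently would cost €1570, but that ignores the shift limits.
An optimal schedule: Tue-AM→Petrov, Tue-PM→Reyes, Wed-AM→Reyes+Santos, Wed-PM→Santos+Kowalski, Thu-AM→Petrov+Mbeki, Thu-PM→Mbeki, Fri-AM→Kowalski.
Total: 130 + 180 + 180 + 140 + 140 + 200 + 130 + 210 + 210 + 200 = €1720.

€1720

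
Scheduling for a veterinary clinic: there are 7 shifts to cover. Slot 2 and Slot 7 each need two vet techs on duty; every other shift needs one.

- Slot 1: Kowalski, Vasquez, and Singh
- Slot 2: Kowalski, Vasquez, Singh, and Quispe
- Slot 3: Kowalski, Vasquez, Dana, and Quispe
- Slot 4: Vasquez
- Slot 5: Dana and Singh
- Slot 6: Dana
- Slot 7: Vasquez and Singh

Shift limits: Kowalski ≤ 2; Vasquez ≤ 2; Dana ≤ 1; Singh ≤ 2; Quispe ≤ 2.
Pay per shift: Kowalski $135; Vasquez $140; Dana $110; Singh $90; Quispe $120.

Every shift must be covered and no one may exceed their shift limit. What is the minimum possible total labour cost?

$1080

Slot 4 can only be covered by Vasquez, so that assignment is forced.
Slot 6 can only be covered by Dana, so that assignment is forced.
Slot 7 can only be covered by Vasquez and Singh, so that assignment is forced.
Picking the cheapest available vet tech for each shift independently would cost $980, but that ignores the shift limits.
An optimal schedule: Slot 1→Kowalski, Slot 2→Kowalski+Quispe, Slot 3→Quispe, Slot 4→Vasquez, Slot 5→Singh, Slot 6→Dana, Slot 7→Vasquez+Singh.
Total: 135 + 135 + 120 + 120 + 140 + 90 + 110 + 140 + 90 = $1080.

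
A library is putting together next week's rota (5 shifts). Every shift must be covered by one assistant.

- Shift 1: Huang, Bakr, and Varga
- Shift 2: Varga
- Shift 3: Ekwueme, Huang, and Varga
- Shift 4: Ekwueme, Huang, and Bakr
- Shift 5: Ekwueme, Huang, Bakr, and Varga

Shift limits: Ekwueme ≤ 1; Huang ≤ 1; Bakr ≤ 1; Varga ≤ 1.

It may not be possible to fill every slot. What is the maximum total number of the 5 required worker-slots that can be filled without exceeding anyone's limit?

4

Total capacity across all assistants is 1+1+1+1 = 4, and 5 slots are needed, so at most 4 can be filled.
An assignment achieving 4: Shift 1→Huang, Shift 2→Varga, Shift 3→Ekwueme, Shift 4→Bakr.
Loads: Ekwueme 1/1, Huang 1/1, Bakr 1/1, Varga 1/1.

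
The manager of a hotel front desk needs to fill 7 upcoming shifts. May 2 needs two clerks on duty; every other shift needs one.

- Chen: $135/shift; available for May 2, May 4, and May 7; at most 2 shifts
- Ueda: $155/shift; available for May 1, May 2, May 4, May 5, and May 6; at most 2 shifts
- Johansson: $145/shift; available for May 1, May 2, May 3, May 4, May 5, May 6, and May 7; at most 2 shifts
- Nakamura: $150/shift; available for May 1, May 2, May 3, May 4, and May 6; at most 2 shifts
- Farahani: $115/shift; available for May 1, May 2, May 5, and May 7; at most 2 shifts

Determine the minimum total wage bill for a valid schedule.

Picking the cheapest available clerk for each shift independently would cost $1020, but that ignores the shift limits.
An optimal schedule: May 1→Nakamura, May 2→Chen+Nakamura, May 3→Johansson, May 4→Chen, May 5→Farahani, May 6→Johansson, May 7→Farahani.
Total: 150 + 135 + 150 + 145 + 135 + 115 + 145 + 115 = $1090.

$1090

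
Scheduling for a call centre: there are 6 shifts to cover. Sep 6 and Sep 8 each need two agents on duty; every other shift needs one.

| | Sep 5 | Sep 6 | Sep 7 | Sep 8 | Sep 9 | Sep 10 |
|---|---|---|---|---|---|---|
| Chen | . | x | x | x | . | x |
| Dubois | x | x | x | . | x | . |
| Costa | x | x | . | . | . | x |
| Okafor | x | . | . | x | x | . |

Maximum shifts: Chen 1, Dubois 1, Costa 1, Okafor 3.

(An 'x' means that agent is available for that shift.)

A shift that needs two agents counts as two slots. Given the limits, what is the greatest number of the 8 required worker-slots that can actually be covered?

6

Total capacity across all agents is 1+1+1+3 = 6, and 8 slots are needed, so at most 6 can be filled.
An assignment achieving 6: Sep 5→Okafor, Sep 6→Dubois, Sep 7→Chen, Sep 8→Okafor, Sep 9→Okafor, Sep 10→Costa.
Loads: Chen 1/1, Dubois 1/1, Costa 1/1, Okafor 3/3.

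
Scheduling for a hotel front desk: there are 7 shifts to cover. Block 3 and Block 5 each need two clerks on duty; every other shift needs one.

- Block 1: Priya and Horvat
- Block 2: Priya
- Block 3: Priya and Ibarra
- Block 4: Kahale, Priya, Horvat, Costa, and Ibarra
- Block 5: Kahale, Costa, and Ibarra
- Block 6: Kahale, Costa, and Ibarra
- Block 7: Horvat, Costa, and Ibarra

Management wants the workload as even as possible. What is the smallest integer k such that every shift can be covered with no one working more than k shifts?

With 5 clerks and 9 worker-slots to fill, someone must work at least ⌈9/5⌉ = 2 shifts, so k ≥ 2.
k = 2 works: Block 1→Horvat, Block 2→Priya, Block 3→Priya+Ibarra, Block 4→Costa, Block 5→Kahale+Costa, Block 6→Kahale, Block 7→Horvat.
Loads: Kahale 2, Priya 2, Horvat 2, Costa 2, Ibarra 1 — all ≤ 2.

2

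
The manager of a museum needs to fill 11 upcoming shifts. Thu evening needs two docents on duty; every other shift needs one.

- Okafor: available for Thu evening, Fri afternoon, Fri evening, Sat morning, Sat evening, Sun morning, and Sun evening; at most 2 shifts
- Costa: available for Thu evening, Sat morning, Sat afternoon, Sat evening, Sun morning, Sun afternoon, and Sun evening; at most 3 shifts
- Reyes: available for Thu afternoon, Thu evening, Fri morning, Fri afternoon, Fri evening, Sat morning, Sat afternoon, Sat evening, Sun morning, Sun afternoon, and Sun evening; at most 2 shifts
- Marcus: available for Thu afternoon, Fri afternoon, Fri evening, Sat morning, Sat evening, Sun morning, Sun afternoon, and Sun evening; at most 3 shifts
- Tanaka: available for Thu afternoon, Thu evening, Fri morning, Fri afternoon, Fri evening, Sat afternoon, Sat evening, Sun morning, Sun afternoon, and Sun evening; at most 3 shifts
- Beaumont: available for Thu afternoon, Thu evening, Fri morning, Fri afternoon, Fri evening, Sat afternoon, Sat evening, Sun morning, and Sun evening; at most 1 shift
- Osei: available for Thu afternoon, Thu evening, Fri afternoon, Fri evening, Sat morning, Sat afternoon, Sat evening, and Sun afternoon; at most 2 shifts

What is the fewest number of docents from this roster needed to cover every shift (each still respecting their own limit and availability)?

12 slots to fill and no one can take more than 3, so at least ⌈12/3⌉ = 4 docents are needed.
Any 4 docents together have capacity at most 3+3+3+2 = 11 < 12 slots, so 4 can never suffice.
Okafor, Costa, Reyes, Marcus, and Tanaka alone can cover everything: Thu afternoon→Reyes, Thu evening→Costa+Tanaka, Fri morning→Reyes, Fri afternoon→Okafor, Fri evening→Okafor, Sat morning→Costa, Sat afternoon→Costa, Sat evening→Marcus, Sun morning→Marcus, Sun afternoon→Marcus, Sun evening→Tanaka.

5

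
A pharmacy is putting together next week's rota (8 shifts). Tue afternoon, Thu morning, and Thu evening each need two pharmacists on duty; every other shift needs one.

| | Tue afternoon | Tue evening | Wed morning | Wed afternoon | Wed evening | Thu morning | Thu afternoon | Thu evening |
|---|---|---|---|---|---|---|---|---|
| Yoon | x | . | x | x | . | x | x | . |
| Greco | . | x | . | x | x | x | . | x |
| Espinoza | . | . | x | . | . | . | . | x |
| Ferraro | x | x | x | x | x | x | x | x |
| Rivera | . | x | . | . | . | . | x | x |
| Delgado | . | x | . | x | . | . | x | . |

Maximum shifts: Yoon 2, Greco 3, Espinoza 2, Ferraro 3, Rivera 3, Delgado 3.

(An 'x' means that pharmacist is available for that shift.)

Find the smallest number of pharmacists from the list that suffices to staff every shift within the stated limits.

11 slots to fill and no one can take more than 3, so at least ⌈11/3⌉ = 4 pharmacists are needed.
Yoon, Greco, Ferraro, and Rivera alone can cover everything: Tue afternoon→Yoon+Ferraro, Tue evening→Rivera, Wed morning→Yoon, Wed afternoon→Greco, Wed evening→Greco, Thu morning→Greco+Ferraro, Thu afternoon→Rivera, Thu evening→Ferraro+Rivera.

4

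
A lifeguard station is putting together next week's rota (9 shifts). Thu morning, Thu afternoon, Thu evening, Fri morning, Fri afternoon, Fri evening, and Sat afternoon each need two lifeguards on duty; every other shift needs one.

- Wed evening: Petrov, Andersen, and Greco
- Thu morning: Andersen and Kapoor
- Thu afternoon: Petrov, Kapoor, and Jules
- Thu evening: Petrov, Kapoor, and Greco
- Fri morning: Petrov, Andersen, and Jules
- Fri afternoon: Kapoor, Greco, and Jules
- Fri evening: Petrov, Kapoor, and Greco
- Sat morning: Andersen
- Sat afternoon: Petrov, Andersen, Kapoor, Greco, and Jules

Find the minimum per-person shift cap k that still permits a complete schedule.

4

With 5 lifeguards and 16 worker-slots to fill, someone must work at least ⌈16/5⌉ = 4 shifts, so k ≥ 4.
k = 4 works: Wed evening→Petrov, Thu morning→Andersen+Kapoor, Thu afternoon→Petrov+Kapoor, Thu evening→Petrov+Kapoor, Fri morning→Petrov+Andersen, Fri afternoon→Greco+Jules, Fri evening→Kapoor+Greco, Sat morning→Andersen, Sat afternoon→Andersen+Greco.
Loads: Petrov 4, Andersen 4, Kapoor 4, Greco 3, Jules 1 — all ≤ 4.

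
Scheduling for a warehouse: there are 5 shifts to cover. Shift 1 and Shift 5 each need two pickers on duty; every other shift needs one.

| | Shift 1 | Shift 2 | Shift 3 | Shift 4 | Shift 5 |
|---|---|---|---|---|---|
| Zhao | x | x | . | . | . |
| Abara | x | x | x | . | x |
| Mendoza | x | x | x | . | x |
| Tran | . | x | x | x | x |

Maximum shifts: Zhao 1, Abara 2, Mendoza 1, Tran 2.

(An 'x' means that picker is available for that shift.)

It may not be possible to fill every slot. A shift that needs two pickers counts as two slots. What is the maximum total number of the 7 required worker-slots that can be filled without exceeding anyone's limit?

Total capacity across all pickers is 1+2+1+2 = 6, and 7 slots are needed, so at most 6 can be filled.
An assignment achieving 6: Shift 1→Zhao+Abara, Shift 3→Abara, Shift 4→Tran, Shift 5→Mendoza+Tran.
Loads: Zhao 1/1, Abara 2/2, Mendoza 1/1, Tran 2/2.

6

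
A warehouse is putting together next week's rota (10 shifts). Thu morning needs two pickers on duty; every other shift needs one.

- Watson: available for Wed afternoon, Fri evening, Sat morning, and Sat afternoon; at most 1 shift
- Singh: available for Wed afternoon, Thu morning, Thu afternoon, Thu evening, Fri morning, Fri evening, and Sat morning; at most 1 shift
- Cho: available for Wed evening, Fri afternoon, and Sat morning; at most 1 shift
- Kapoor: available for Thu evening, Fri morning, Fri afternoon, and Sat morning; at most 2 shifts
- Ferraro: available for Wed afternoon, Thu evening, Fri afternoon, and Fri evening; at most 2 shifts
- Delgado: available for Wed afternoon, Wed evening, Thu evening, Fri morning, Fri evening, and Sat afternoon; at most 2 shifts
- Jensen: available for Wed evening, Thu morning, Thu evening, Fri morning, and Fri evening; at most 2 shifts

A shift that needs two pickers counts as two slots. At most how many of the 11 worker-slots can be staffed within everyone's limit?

Total capacity across all pickers is 1+1+1+2+2+2+2 = 11, and 11 slots are needed, so at most 11 can be filled.
Shifts {Thu morning, Thu afternoon} need 3 slots but only Singh and Jensen are available for them, supplying at most 2 — so at least 1 slot must go unfilled.
An assignment achieving 10: Wed afternoon→Ferraro, Wed evening→Cho, Thu morning→Jensen, Thu afternoon→Singh, Thu evening→Ferraro, Fri morning→Delgado, Fri afternoon→Kapoor, Fri evening→Delgado, Sat morning→Kapoor, Sat afternoon→Watson.
Loads: Watson 1/1, Singh 1/1, Cho 1/1, Kapoor 2/2, Ferraro 2/2, Delgado 2/2, Jensen 1/2.

10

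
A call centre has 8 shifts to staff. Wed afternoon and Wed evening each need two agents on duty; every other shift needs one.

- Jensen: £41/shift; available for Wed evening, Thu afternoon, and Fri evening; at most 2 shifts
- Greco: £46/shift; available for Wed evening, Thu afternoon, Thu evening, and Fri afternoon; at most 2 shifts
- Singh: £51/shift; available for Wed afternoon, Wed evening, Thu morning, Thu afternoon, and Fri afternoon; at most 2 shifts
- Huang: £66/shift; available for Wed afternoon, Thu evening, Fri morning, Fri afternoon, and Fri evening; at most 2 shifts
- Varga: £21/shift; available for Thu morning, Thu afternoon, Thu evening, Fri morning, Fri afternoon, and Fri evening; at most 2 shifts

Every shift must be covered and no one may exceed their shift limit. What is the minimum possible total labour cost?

£450

Wed afternoon can only be covered by Singh and Huang, so that assignment is forced.
Picking the cheapest available agent for each shift independently would cost £330, but that ignores the shift limits.
An optimal schedule: Wed afternoon→Singh+Huang, Wed evening→Jensen+Greco, Thu morning→Singh, Thu afternoon→Varga, Thu evening→Greco, Fri morning→Huang, Fri afternoon→Varga, Fri evening→Jensen.
Total: 51 + 66 + 41 + 46 + 51 + 21 + 46 + 66 + 21 + 41 = £450.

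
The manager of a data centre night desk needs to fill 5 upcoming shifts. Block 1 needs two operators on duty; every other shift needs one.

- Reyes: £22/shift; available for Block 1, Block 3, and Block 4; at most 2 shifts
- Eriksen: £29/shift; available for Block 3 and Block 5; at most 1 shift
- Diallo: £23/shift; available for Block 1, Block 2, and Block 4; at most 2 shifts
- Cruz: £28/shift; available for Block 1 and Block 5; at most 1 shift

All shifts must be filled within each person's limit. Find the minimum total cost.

Block 2 can only be covered by Diallo, so that assignment is forced.
Picking the cheapest available operator for each shift independently would cost £140, but that ignores the shift limits.
An optimal schedule: Block 1→Diallo+Cruz, Block 2→Diallo, Block 3→Reyes, Block 4→Reyes, Block 5→Eriksen.
Total: 23 + 28 + 23 + 22 + 22 + 29 = £147.

£147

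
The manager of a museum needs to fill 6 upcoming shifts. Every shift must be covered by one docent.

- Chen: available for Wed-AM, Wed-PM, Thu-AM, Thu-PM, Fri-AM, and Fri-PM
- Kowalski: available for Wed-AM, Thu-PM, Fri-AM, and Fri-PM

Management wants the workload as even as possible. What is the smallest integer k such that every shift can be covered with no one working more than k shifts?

With 2 docents and 6 worker-slots to fill, someone must work at least ⌈6/2⌉ = 3 shifts, so k ≥ 3.
k = 3 works: Wed-AM→Chen, Wed-PM→Chen, Thu-AM→Chen, Thu-PM→Kowalski, Fri-AM→Kowalski, Fri-PM→Kowalski.
Loads: Chen 3, Kowalski 3 — all ≤ 3.

3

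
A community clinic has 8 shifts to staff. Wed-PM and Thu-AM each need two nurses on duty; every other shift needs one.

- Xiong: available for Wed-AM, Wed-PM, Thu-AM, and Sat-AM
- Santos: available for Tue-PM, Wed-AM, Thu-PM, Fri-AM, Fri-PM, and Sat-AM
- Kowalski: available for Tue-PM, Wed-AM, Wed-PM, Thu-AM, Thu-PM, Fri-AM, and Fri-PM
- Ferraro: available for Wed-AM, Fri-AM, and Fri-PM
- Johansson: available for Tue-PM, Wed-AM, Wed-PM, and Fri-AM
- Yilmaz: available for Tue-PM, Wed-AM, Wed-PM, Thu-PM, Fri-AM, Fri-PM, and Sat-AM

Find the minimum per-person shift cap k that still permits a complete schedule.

With 6 nurses and 10 worker-slots to fill, someone must work at least ⌈10/6⌉ = 2 shifts, so k ≥ 2.
k = 2 works: Tue-PM→Santos, Wed-AM→Ferraro, Wed-PM→Johansson+Yilmaz, Thu-AM→Xiong+Kowalski, Thu-PM→Santos, Fri-AM→Ferraro, Fri-PM→Kowalski, Sat-AM→Xiong.
Loads: Xiong 2, Santos 2, Kowalski 2, Ferraro 2, Johansson 1, Yilmaz 1 — all ≤ 2.

2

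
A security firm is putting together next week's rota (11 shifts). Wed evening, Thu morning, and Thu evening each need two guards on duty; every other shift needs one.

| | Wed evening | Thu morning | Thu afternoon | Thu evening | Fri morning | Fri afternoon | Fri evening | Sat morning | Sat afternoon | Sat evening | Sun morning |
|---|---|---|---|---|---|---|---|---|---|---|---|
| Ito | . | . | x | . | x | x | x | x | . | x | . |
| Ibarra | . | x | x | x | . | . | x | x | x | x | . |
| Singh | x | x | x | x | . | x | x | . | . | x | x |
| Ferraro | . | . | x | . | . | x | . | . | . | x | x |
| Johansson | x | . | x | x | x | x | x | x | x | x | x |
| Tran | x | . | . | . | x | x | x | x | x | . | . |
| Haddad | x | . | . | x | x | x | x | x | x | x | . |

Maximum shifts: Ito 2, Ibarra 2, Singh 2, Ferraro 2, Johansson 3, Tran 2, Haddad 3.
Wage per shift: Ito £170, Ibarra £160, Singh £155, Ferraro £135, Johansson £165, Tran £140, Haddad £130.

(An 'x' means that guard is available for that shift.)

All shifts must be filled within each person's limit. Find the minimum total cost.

Thu morning can only be covered by Ibarra and Singh, so that assignment is forced.
Picking the cheapest available guard for each shift independently would cost £1920, but that ignores the shift limits.
An optimal schedule: Wed evening→Tran+Singh, Thu morning→Singh+Ibarra, Thu afternoon→Ferraro, Thu evening→Ibarra+Johansson, Fri morning→Haddad, Fri afternoon→Tran, Fri evening→Johansson, Sat morning→Haddad, Sat afternoon→Haddad, Sat evening→Johansson, Sun morning→Ferraro.
Total: 140 + 155 + 155 + 160 + 135 + 160 + 165 + 130 + 140 + 165 + 130 + 130 + 165 + 135 = £2065.

£2065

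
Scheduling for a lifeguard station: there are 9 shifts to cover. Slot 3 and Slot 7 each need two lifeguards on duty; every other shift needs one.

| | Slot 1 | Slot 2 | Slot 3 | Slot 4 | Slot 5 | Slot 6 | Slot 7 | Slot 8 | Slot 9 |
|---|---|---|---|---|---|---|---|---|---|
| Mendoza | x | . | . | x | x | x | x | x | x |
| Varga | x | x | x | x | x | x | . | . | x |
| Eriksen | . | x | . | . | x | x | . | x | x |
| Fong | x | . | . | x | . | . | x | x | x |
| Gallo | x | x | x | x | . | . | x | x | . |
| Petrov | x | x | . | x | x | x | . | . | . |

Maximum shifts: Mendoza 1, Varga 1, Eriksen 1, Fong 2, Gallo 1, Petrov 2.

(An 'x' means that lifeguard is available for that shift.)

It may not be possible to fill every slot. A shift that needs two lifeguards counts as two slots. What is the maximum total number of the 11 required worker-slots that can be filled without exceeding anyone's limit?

Total capacity across all lifeguards is 1+1+1+2+1+2 = 8, and 11 slots are needed, so at most 8 can be filled.
An assignment achieving 8: Slot 2→Eriksen, Slot 3→Varga+Gallo, Slot 5→Petrov, Slot 6→Petrov, Slot 7→Mendoza+Fong, Slot 8→Fong.
Loads: Mendoza 1/1, Varga 1/1, Eriksen 1/1, Fong 2/2, Gallo 1/1, Petrov 2/2.

8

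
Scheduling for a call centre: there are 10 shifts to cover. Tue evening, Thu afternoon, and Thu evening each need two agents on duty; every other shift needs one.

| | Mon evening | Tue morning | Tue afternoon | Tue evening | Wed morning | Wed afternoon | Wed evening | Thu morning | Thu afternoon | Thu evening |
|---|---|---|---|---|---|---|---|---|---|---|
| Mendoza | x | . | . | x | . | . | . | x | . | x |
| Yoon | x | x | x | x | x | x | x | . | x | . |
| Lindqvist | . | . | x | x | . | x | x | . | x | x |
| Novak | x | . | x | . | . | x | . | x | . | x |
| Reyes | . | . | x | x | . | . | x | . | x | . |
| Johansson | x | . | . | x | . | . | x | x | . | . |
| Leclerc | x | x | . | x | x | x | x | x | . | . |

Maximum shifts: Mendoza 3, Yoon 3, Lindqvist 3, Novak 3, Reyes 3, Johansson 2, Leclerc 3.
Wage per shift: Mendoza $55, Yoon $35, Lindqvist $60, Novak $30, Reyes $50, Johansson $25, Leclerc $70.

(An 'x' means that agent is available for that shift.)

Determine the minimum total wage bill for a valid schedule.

$505

Picking the cheapest available agent for each shift independently would cost $435, but that ignores the shift limits.
An optimal schedule: Mon evening→Johansson, Tue morning→Yoon, Tue afternoon→Novak, Tue evening→Reyes+Mendoza, Wed morning→Yoon, Wed afternoon→Novak, Wed evening→Reyes, Thu morning→Johansson, Thu afternoon→Yoon+Reyes, Thu evening→Novak+Mendoza.
Total: 25 + 35 + 30 + 50 + 55 + 35 + 30 + 50 + 25 + 35 + 50 + 30 + 55 = $505.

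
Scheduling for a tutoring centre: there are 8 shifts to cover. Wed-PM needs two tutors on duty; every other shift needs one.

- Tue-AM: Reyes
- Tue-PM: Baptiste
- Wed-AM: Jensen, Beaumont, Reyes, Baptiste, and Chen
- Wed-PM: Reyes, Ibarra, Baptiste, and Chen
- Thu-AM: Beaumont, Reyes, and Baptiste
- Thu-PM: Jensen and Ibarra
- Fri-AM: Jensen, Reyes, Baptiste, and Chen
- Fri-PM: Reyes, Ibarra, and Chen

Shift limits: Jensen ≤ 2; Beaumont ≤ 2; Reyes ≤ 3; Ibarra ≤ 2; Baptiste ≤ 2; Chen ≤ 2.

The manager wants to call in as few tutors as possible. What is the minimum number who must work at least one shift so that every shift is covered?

9 slots to fill and no one can take more than 3, so at least ⌈9/3⌉ = 3 tutors are needed.
Any 3 tutors together have capacity at most 3+2+2 = 7 < 9 slots, so 3 can never suffice.
Jensen, Beaumont, Reyes, and Baptiste alone can cover everything: Tue-AM→Reyes, Tue-PM→Baptiste, Wed-AM→Beaumont, Wed-PM→Reyes+Baptiste, Thu-AM→Beaumont, Thu-PM→Jensen, Fri-AM→Jensen, Fri-PM→Reyes.

4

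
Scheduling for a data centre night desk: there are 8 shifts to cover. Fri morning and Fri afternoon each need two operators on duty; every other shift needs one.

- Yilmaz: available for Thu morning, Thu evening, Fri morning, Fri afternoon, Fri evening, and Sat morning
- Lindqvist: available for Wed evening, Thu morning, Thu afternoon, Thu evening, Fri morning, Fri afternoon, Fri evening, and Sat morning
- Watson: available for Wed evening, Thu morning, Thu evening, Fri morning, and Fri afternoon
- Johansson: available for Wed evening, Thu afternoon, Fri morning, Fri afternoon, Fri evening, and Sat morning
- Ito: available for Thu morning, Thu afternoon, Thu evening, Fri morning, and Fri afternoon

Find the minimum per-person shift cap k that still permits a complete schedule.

With 5 operators and 10 worker-slots to fill, someone must work at least ⌈10/5⌉ = 2 shifts, so k ≥ 2.
k = 2 works: Wed evening→Lindqvist, Thu morning→Watson, Thu afternoon→Lindqvist, Thu evening→Watson, Fri morning→Johansson+Ito, Fri afternoon→Johansson+Ito, Fri evening→Yilmaz, Sat morning→Yilmaz.
Loads: Yilmaz 2, Lindqvist 2, Watson 2, Johansson 2, Ito 2 — all ≤ 2.

2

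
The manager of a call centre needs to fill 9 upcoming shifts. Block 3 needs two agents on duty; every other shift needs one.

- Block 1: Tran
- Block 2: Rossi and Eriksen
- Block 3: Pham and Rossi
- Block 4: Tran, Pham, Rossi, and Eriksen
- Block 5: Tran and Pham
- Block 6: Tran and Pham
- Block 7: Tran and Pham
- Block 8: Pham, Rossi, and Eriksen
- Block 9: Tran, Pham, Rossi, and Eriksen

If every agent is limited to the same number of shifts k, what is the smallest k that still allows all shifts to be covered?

With 4 agents and 10 worker-slots to fill, someone must work at least ⌈10/4⌉ = 3 shifts, so k ≥ 3.
k = 3 works: Block 1→Tran, Block 2→Rossi, Block 3→Pham+Rossi, Block 4→Rossi, Block 5→Tran, Block 6→Tran, Block 7→Pham, Block 8→Pham, Block 9→Eriksen.
Loads: Tran 3, Pham 3, Rossi 3, Eriksen 1 — all ≤ 3.

3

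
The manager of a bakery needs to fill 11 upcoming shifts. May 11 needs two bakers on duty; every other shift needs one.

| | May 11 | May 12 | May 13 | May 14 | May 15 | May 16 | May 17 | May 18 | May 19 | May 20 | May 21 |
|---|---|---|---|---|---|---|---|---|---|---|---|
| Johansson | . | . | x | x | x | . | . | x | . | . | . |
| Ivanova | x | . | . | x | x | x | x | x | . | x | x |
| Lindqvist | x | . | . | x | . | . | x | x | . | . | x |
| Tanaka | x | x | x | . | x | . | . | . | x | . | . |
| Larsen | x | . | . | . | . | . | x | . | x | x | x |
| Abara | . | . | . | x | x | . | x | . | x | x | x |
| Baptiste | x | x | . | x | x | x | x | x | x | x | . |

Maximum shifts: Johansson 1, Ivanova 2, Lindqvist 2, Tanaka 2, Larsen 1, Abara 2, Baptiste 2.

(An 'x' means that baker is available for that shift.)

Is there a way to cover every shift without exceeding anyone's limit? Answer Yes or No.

One valid schedule: May 11→Lindqvist+Baptiste, May 12→Tanaka, May 13→Johansson, May 14→Abara, May 15→Abara, May 16→Ivanova, May 17→Baptiste, May 18→Ivanova, May 19→Tanaka, May 20→Larsen, May 21→Lindqvist.
Loads: Johansson 1/1, Ivanova 2/2, Lindqvist 2/2, Tanaka 2/2, Larsen 1/1, Abara 2/2, Baptiste 2/2 — all within limits.

Yes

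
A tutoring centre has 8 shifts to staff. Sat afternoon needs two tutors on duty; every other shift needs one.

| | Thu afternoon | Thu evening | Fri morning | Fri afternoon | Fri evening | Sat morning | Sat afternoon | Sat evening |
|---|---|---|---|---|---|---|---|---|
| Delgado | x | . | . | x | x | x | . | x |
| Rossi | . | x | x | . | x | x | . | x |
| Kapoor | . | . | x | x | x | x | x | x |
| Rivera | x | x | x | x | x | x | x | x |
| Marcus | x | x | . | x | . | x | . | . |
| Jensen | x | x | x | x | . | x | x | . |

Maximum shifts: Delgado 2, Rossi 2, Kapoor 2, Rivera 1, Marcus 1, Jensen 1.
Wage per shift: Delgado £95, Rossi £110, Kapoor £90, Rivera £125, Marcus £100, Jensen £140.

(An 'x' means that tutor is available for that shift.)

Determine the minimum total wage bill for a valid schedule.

£955

Picking the cheapest available tutor for each shift independently would cost £860, but that ignores the shift limits.
An optimal schedule: Thu afternoon→Delgado, Thu evening→Rossi, Fri morning→Rossi, Fri afternoon→Marcus, Fri evening→Delgado, Sat morning→Jensen, Sat afternoon→Kapoor+Rivera, Sat evening→Kapoor.
Total: 95 + 110 + 110 + 100 + 95 + 140 + 90 + 125 + 90 = £955.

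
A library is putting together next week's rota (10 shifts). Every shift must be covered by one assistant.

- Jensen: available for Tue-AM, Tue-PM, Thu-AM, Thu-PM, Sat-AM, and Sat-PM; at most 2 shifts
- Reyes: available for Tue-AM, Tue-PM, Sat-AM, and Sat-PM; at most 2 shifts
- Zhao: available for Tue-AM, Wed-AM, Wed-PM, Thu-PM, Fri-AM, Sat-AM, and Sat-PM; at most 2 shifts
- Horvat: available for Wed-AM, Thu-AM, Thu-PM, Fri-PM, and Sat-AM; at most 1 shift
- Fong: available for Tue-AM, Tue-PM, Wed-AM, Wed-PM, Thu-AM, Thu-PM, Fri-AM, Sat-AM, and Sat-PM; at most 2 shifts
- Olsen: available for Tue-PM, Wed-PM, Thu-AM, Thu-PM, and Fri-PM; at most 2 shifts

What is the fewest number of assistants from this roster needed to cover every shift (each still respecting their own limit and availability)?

5

10 slots to fill and no one can take more than 2, so at least ⌈10/2⌉ = 5 assistants are needed.
Jensen, Reyes, Zhao, Fong, and Olsen alone can cover everything: Tue-AM→Jensen, Tue-PM→Reyes, Wed-AM→Zhao, Wed-PM→Fong, Thu-AM→Jensen, Thu-PM→Olsen, Fri-AM→Zhao, Fri-PM→Olsen, Sat-AM→Reyes, Sat-PM→Fong.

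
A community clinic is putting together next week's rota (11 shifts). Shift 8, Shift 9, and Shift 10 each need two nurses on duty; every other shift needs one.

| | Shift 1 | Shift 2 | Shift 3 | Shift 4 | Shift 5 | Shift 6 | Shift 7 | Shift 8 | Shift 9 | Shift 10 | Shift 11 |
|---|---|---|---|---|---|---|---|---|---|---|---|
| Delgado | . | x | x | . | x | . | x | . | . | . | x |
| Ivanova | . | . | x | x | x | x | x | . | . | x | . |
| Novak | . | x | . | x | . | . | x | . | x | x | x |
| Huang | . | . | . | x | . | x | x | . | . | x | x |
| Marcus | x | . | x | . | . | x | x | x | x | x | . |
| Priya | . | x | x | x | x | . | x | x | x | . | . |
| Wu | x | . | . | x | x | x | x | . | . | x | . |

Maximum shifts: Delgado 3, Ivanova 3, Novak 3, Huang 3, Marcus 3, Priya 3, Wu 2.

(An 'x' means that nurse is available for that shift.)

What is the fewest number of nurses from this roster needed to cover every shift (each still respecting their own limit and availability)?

5

14 slots to fill and no one can take more than 3, so at least ⌈14/3⌉ = 5 nurses are needed.
Delgado, Ivanova, Novak, Marcus, and Priya alone can cover everything: Shift 1→Marcus, Shift 2→Delgado, Shift 3→Priya, Shift 4→Ivanova, Shift 5→Delgado, Shift 6→Ivanova, Shift 7→Novak, Shift 8→Marcus+Priya, Shift 9→Novak+Marcus, Shift 10→Ivanova+Novak, Shift 11→Delgado.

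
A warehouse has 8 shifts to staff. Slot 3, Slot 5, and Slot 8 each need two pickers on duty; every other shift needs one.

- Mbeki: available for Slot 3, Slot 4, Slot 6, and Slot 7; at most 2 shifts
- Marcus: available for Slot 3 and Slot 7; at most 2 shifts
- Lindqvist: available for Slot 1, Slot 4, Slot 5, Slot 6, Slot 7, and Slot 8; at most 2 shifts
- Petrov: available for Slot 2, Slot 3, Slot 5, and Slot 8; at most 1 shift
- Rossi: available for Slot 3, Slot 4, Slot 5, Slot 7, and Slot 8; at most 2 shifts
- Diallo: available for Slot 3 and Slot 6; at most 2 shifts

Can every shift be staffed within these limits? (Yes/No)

No

Total capacity is 11 and 11 slots are needed, so capacity alone doesn't rule it out.
Shifts {Slot 1, Slot 2, Slot 5, Slot 8} need 6 worker-slots in total, but the pickers available for any of those shifts (Lindqvist, Petrov, and Rossi) can supply at most 5 among them. So no valid schedule exists.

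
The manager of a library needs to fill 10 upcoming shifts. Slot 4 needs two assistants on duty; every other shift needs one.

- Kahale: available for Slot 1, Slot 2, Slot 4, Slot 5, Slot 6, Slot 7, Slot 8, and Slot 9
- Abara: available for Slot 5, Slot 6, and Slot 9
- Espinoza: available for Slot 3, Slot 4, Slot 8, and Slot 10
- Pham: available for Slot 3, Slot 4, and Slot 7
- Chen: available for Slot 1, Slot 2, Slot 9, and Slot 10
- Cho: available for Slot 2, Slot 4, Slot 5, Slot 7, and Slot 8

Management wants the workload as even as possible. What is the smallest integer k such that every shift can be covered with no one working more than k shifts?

With 6 assistants and 11 worker-slots to fill, someone must work at least ⌈11/6⌉ = 2 shifts, so k ≥ 2.
k = 2 works: Slot 1→Kahale, Slot 2→Chen, Slot 3→Espinoza, Slot 4→Pham+Cho, Slot 5→Abara, Slot 6→Kahale, Slot 7→Pham, Slot 8→Cho, Slot 9→Abara, Slot 10→Espinoza.
Loads: Kahale 2, Abara 2, Espinoza 2, Pham 2, Chen 1, Cho 2 — all ≤ 2.

2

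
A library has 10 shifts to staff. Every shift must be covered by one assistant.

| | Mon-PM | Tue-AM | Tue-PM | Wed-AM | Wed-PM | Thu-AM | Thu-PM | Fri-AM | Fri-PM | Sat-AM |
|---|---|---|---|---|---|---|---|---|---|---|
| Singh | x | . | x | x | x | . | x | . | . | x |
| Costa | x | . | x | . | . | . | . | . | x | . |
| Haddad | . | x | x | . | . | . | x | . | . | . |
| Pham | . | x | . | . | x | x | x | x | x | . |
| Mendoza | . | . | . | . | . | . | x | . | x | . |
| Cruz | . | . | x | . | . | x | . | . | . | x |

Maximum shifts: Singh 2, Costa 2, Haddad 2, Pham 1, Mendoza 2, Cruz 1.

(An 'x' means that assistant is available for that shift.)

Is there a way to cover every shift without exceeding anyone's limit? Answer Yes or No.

Total capacity is 10 and 10 slots are needed, so capacity alone doesn't rule it out.
Shifts {Wed-AM, Wed-PM, Thu-AM, Fri-AM, Sat-AM} need 5 worker-slots in total, but the assistants available for any of those shifts (Singh, Pham, and Cruz) can supply at most 4 among them. So no valid schedule exists.

No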